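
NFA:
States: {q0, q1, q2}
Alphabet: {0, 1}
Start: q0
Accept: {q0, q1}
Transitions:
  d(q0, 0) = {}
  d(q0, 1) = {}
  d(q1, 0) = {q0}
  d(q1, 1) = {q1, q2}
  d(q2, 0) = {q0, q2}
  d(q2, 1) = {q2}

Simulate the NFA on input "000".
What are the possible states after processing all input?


Start: {q0}
  --0--> {}
  --0--> {}
  --0--> {}

{} (empty set, no valid transitions)


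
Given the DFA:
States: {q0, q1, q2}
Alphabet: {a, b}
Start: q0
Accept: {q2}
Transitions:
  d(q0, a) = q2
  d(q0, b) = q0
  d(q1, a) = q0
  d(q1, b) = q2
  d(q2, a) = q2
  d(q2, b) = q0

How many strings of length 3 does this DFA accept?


Enumerating all length-3 strings:
  "aaa" -> q2 [accept]
  "aab" -> q0 [reject]
  "aba" -> q2 [accept]
  "abb" -> q0 [reject]
  "baa" -> q2 [accept]
  "bab" -> q0 [reject]
  "bba" -> q2 [accept]
  "bbb" -> q0 [reject]

4 out of 8


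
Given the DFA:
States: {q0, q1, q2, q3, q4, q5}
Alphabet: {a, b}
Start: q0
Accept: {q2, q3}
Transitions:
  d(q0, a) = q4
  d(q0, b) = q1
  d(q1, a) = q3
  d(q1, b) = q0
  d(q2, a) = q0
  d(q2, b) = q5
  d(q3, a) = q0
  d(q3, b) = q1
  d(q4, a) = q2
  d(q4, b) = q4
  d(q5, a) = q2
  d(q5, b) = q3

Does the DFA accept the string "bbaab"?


Trace: q0 -> q1 -> q0 -> q4 -> q2 -> q5
Final state: q5
Accept states: {q2, q3}

No, rejected (final state q5 is not an accept state)


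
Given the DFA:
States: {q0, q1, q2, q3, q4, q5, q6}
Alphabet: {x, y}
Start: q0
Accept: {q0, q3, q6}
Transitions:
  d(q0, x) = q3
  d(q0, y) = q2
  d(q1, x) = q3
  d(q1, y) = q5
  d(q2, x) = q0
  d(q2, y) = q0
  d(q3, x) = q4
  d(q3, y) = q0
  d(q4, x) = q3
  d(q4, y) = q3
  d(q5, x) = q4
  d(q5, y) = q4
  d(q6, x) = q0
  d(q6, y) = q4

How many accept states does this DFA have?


Accept states listed: {q0, q3, q6}
Counting: q0(1) q3(2) q6(3)

3


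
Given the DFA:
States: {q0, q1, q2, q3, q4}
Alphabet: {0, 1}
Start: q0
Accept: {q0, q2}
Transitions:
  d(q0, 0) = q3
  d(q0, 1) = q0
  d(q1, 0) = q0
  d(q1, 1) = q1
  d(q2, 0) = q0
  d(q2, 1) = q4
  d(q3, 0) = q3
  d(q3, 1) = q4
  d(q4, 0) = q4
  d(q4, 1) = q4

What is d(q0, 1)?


Looking up transition d(q0, 1)

q0


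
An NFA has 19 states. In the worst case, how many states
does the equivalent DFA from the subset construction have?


Subset construction: one DFA state per subset of NFA states.
2^19 = 524288

524288


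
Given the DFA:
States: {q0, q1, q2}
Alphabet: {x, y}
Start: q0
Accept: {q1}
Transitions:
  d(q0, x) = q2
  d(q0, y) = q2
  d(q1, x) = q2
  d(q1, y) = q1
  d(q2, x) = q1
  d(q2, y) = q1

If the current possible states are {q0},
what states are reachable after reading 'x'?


Apply transition on 'x' from each current state:
  d(q0, x) = q2

{q2}


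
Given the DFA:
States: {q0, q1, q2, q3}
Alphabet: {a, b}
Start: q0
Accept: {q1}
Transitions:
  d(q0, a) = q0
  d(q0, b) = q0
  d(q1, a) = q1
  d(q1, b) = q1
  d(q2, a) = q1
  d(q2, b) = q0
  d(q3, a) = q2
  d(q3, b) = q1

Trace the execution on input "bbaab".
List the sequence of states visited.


Input: bbaab
d(q0, b) = q0
d(q0, b) = q0
d(q0, a) = q0
d(q0, a) = q0
d(q0, b) = q0


q0 -> q0 -> q0 -> q0 -> q0 -> q0


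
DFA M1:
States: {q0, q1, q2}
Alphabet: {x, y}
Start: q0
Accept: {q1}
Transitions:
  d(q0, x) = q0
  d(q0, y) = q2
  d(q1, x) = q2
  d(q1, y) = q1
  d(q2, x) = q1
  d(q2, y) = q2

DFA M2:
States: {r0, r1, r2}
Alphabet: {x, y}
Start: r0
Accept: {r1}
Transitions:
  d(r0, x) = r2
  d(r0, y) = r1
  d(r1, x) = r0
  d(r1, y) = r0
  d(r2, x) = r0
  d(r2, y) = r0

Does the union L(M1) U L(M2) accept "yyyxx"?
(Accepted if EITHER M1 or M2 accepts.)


M1: final=q2 accepted=False
M2: final=r2 accepted=False

No, union rejects (neither accepts)


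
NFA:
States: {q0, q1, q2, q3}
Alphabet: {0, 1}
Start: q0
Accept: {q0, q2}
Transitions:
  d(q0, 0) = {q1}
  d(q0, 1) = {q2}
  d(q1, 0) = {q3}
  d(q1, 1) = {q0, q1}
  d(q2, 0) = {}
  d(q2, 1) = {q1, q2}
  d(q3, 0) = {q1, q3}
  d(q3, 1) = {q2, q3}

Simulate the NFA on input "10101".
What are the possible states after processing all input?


Start: {q0}
  --1--> {q2}
  --0--> {}
  --1--> {}
  --0--> {}
  --1--> {}

{} (empty set, no valid transitions)


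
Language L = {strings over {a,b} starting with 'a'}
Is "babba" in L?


first symbol = 'b'

No, "babba" is not in L


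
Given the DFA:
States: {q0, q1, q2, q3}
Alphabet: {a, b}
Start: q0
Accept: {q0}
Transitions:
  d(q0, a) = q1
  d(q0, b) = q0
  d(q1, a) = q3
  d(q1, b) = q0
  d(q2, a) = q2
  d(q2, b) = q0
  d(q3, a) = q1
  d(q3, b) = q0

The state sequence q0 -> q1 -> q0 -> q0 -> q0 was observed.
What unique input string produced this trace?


Trace back each transition to find the symbol:
  q0 --[a]--> q1
  q1 --[b]--> q0
  q0 --[b]--> q0
  q0 --[b]--> q0

"abbb"


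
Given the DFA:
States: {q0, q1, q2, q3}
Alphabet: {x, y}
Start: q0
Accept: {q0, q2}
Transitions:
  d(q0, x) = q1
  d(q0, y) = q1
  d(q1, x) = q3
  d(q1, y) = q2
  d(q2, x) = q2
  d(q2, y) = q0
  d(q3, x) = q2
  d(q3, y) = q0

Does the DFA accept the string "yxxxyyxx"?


Trace: q0 -> q1 -> q3 -> q2 -> q2 -> q0 -> q1 -> q3 -> q2
Final state: q2
Accept states: {q0, q2}

Yes, accepted (final state q2 is an accept state)


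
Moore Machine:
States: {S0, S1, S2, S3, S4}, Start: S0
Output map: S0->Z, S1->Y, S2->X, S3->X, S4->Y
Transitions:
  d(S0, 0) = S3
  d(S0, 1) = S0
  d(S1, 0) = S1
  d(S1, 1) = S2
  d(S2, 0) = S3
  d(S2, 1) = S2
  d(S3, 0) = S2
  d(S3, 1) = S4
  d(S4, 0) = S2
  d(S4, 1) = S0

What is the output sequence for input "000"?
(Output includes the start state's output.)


Start: S0 (output Z)
  --0--> S3 (output X)
  --0--> S2 (output X)
  --0--> S3 (output X)

"ZXXX"


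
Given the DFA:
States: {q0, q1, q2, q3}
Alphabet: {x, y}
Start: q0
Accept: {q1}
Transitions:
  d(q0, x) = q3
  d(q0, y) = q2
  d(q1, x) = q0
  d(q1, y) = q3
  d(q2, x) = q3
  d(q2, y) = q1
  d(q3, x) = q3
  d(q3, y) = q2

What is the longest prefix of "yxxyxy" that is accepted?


Run the DFA, marking each prefix where the state is accepting:
  "" -> q0 [reject]
  "y" -> q2 [reject]
  "yx" -> q3 [reject]
  "yxx" -> q3 [reject]
  "yxxy" -> q2 [reject]
  "yxxyx" -> q3 [reject]
  "yxxyxy" -> q2 [reject]

No prefix is accepted


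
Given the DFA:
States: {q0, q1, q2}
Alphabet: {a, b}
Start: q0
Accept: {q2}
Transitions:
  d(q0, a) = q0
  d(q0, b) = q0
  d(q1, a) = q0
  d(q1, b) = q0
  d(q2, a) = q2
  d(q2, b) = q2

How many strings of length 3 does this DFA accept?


Enumerating all length-3 strings:
  "aaa" -> q0 [reject]
  "aab" -> q0 [reject]
  "aba" -> q0 [reject]
  "abb" -> q0 [reject]
  "baa" -> q0 [reject]
  "bab" -> q0 [reject]
  "bba" -> q0 [reject]
  "bbb" -> q0 [reject]

0 out of 8


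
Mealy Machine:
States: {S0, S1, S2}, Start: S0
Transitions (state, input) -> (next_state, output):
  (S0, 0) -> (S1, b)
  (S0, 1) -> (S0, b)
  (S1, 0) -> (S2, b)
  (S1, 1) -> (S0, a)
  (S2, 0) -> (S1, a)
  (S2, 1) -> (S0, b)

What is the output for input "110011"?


Step-by-step:
  (S0, 1) -> (S0, b)
  (S0, 1) -> (S0, b)
  (S0, 0) -> (S1, b)
  (S1, 0) -> (S2, b)
  (S2, 1) -> (S0, b)
  (S0, 1) -> (S0, b)

"bbbbbb"


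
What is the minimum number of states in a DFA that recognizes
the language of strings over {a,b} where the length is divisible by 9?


States track (length) mod 9.
Need 9 states: one per remainder 0..8; accept = remainder 0.

9


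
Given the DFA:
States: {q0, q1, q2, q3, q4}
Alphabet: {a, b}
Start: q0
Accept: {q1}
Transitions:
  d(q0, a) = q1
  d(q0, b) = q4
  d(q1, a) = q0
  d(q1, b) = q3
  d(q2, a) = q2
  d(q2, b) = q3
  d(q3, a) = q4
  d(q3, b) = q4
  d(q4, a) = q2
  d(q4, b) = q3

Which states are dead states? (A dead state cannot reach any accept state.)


Forward reachability from each state:
  q0 -> reaches accept state q1 (live)
  q1 -> reaches accept state q1 (live)
  q2 -> reaches {q2, q3, q4}, no accept state (dead)
  q3 -> reaches {q2, q3, q4}, no accept state (dead)
  q4 -> reaches {q2, q3, q4}, no accept state (dead)

{q2, q3, q4}


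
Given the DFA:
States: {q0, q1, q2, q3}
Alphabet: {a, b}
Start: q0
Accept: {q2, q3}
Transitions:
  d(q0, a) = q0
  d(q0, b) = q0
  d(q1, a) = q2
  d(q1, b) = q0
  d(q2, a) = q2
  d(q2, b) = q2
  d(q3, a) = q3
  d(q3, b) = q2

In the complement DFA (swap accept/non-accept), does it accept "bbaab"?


Trace: q0 -> q0 -> q0 -> q0 -> q0 -> q0
Final: q0
Original accept: {q2, q3}
Complement: q0 is not in original accept

Yes, complement accepts (original rejects)


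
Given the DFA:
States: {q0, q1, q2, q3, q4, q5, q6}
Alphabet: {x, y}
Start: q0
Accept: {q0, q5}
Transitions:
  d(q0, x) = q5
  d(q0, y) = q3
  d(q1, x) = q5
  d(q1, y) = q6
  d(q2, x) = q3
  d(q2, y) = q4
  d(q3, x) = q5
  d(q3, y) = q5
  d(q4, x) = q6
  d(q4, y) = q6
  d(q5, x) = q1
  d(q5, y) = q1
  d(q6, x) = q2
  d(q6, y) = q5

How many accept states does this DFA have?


Accept states listed: {q0, q5}
Counting: q0(1) q5(2)

2


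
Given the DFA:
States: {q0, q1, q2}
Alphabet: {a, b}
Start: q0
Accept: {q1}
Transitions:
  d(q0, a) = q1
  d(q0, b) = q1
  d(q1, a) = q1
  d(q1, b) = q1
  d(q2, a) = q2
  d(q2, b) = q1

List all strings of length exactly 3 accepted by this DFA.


All strings of length 3: 8 total
Accepted: 8

"aaa", "aab", "aba", "abb", "baa", "bab", "bba", "bbb"


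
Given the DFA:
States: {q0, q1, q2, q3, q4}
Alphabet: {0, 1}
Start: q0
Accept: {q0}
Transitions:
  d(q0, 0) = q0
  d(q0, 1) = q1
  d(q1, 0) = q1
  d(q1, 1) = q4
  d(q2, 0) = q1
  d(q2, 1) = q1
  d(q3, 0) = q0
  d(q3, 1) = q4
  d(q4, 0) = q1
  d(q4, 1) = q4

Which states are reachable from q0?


BFS from q0:
  layer 0: {q0}
  layer 1: {q1}
  layer 2: {q4}

{q0, q1, q4}


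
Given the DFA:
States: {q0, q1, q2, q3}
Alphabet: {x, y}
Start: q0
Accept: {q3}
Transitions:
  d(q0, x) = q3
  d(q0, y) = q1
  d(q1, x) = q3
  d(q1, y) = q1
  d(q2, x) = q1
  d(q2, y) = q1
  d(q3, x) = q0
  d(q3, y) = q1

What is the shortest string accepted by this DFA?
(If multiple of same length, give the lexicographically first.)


BFS by string length (lex-first path to each state shown):
  len 0: q0<-""
  len 1: q1<-"y", q3<-"x"
Found accept state at length 1.

"x"


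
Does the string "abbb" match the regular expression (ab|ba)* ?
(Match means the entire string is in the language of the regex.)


|string| = 4; first = 'a'; last = 'b'

No, "abbb" does not match (ab|ba)*


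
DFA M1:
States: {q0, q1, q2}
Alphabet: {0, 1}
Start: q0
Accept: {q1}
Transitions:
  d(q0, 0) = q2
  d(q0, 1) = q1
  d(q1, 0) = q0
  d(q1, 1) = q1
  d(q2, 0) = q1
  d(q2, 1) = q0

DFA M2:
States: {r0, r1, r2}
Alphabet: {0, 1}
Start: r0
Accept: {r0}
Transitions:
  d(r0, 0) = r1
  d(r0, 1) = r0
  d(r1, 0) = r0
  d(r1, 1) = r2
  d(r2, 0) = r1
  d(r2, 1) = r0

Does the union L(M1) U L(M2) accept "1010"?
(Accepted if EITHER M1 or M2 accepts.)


M1: final=q0 accepted=False
M2: final=r1 accepted=False

No, union rejects (neither accepts)


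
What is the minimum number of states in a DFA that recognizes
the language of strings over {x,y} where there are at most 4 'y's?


States: count = 0, 1, ..., 4 (all accepting; 5 states), plus a dead state for count > 4.
Total: 5 + 1 = 6.

6


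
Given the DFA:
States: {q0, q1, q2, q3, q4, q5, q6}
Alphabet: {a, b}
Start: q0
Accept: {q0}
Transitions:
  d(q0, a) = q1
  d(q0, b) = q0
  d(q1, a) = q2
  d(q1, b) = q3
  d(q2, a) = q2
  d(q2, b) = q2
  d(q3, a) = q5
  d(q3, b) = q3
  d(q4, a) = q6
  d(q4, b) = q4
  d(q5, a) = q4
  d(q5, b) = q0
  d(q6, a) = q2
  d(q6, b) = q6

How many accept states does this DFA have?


Accept states listed: {q0}
Counting: q0(1)

1


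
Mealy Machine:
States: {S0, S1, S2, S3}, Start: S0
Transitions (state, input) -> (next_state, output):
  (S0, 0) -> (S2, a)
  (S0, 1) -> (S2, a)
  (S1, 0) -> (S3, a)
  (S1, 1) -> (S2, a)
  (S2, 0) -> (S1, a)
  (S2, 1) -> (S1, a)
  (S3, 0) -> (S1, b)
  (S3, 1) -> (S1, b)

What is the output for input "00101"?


Step-by-step:
  (S0, 0) -> (S2, a)
  (S2, 0) -> (S1, a)
  (S1, 1) -> (S2, a)
  (S2, 0) -> (S1, a)
  (S1, 1) -> (S2, a)

"aaaaa"


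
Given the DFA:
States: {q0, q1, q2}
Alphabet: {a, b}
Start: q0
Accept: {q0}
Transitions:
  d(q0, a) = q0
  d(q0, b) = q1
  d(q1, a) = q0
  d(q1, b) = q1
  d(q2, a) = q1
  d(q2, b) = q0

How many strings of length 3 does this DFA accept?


Enumerating all length-3 strings:
  "aaa" -> q0 [accept]
  "aab" -> q1 [reject]
  "aba" -> q0 [accept]
  "abb" -> q1 [reject]
  "baa" -> q0 [accept]
  "bab" -> q1 [reject]
  "bba" -> q0 [accept]
  "bbb" -> q1 [reject]

4 out of 8


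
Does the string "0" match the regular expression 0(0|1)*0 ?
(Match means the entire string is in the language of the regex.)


|string| = 1; first = '0'; last = '0'

No, "0" does not match 0(0|1)*0


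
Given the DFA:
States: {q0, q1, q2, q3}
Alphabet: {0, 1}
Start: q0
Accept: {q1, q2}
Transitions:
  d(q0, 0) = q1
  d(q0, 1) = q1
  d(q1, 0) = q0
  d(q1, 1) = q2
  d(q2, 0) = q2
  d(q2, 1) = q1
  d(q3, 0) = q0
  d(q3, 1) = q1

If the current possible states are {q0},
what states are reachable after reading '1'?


Apply transition on '1' from each current state:
  d(q0, 1) = q1

{q1}


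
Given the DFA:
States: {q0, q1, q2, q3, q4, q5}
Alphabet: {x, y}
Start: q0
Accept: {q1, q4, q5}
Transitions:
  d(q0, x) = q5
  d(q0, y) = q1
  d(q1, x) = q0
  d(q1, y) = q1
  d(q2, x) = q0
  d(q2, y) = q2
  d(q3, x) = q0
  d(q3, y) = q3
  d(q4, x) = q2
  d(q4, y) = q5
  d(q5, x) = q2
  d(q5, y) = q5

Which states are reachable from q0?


BFS from q0:
  layer 0: {q0}
  layer 1: {q1, q5}
  layer 2: {q2}

{q0, q1, q2, q5}


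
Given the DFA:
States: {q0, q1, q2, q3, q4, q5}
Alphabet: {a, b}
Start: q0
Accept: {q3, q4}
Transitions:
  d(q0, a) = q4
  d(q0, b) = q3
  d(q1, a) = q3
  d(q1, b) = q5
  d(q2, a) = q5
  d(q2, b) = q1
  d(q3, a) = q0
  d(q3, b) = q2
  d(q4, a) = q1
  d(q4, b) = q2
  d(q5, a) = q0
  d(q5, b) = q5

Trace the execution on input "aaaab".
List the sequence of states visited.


Input: aaaab
d(q0, a) = q4
d(q4, a) = q1
d(q1, a) = q3
d(q3, a) = q0
d(q0, b) = q3


q0 -> q4 -> q1 -> q3 -> q0 -> q3


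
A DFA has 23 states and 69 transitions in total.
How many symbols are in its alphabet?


Each state has exactly one transition per symbol.
|alphabet| = transitions / states = 69 / 23 = 3

3


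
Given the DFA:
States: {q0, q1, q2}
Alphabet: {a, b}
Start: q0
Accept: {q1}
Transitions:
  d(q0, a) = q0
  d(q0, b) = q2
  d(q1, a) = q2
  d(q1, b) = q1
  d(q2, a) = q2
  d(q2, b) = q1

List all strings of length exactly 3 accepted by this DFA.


All strings of length 3: 8 total
Accepted: 3

"abb", "bab", "bbb"


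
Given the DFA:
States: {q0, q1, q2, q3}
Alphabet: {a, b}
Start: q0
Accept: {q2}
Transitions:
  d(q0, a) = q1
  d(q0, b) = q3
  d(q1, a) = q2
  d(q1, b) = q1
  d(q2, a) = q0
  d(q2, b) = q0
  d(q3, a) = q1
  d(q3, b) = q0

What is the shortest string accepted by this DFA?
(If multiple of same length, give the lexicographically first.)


BFS by string length (lex-first path to each state shown):
  len 0: q0<-""
  len 1: q1<-"a", q3<-"b"
  len 2: q0<-"bb", q1<-"ab", q2<-"aa"
Found accept state at length 2.

"aa"


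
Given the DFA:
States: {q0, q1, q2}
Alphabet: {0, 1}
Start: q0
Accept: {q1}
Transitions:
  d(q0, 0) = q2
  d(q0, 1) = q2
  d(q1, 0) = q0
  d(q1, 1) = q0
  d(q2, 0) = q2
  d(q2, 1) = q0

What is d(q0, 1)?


Looking up transition d(q0, 1)

q2


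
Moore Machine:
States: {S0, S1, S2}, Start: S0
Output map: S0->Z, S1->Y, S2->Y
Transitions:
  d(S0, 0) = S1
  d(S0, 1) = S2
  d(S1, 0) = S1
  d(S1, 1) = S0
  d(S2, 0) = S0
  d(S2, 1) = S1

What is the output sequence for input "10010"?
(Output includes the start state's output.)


Start: S0 (output Z)
  --1--> S2 (output Y)
  --0--> S0 (output Z)
  --0--> S1 (output Y)
  --1--> S0 (output Z)
  --0--> S1 (output Y)

"ZYZYZY"


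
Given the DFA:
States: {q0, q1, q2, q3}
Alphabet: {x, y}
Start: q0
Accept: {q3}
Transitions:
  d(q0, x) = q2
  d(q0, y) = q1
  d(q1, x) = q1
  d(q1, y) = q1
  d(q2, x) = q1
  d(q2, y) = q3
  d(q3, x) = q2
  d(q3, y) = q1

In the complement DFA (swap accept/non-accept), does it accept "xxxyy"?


Trace: q0 -> q2 -> q1 -> q1 -> q1 -> q1
Final: q1
Original accept: {q3}
Complement: q1 is not in original accept

Yes, complement accepts (original rejects)


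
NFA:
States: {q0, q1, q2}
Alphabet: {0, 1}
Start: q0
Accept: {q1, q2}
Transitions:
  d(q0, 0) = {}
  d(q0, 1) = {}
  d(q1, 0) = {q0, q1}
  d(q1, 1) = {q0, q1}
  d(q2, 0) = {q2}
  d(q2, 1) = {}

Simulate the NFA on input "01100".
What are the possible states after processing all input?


Start: {q0}
  --0--> {}
  --1--> {}
  --1--> {}
  --0--> {}
  --0--> {}

{} (empty set, no valid transitions)


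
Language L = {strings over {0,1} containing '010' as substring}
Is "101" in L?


'010' does not occur

No, "101" is not in L


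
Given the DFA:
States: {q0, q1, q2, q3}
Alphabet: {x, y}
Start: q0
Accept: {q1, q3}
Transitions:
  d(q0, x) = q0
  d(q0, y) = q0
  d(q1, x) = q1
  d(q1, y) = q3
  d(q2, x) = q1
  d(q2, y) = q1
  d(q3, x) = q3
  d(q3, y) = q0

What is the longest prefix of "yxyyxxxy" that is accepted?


Run the DFA, marking each prefix where the state is accepting:
  "" -> q0 [reject]
  "y" -> q0 [reject]
  "yx" -> q0 [reject]
  "yxy" -> q0 [reject]
  "yxyy" -> q0 [reject]
  "yxyyx" -> q0 [reject]
  "yxyyxx" -> q0 [reject]
  "yxyyxxx" -> q0 [reject]
  "yxyyxxxy" -> q0 [reject]

No prefix is accepted


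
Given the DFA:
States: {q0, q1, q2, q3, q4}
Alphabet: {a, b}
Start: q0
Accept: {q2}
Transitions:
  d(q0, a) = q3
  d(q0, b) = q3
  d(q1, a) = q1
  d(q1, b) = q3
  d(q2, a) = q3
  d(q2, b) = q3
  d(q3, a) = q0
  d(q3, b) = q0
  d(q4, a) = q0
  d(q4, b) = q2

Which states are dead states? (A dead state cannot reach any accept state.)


Forward reachability from each state:
  q0 -> reaches {q0, q3}, no accept state (dead)
  q1 -> reaches {q0, q1, q3}, no accept state (dead)
  q2 -> reaches accept state q2 (live)
  q3 -> reaches {q0, q3}, no accept state (dead)
  q4 -> reaches accept state q2 (live)

{q0, q1, q3}


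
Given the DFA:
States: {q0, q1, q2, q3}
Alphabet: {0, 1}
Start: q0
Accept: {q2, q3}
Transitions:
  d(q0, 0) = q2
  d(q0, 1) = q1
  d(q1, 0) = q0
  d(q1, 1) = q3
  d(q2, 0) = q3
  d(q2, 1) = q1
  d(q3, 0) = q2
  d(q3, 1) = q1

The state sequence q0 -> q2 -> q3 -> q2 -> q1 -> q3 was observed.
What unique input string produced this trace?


Trace back each transition to find the symbol:
  q0 --[0]--> q2
  q2 --[0]--> q3
  q3 --[0]--> q2
  q2 --[1]--> q1
  q1 --[1]--> q3

"00011"


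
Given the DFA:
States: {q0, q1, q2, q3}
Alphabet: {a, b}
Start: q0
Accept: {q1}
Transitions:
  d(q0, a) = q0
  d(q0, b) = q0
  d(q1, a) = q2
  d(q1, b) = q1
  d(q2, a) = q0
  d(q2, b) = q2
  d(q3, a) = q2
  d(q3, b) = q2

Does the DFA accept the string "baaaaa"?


Trace: q0 -> q0 -> q0 -> q0 -> q0 -> q0 -> q0
Final state: q0
Accept states: {q1}

No, rejected (final state q0 is not an accept state)


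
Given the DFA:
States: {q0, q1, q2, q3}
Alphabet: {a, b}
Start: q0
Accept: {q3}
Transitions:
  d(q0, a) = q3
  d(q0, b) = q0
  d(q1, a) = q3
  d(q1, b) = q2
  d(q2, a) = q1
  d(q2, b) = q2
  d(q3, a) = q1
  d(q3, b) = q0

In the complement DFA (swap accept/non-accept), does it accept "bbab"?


Trace: q0 -> q0 -> q0 -> q3 -> q0
Final: q0
Original accept: {q3}
Complement: q0 is not in original accept

Yes, complement accepts (original rejects)


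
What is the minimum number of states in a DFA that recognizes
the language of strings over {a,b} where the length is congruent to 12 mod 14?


States track (length) mod 14.
Need 14 states: one per remainder 0..13; accept = remainder 12.

14


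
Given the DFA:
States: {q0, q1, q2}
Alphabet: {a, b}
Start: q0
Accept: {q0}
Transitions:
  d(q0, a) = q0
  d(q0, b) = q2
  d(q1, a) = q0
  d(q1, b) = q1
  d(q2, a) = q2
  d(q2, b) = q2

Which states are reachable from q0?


BFS from q0:
  layer 0: {q0}
  layer 1: {q2}

{q0, q2}


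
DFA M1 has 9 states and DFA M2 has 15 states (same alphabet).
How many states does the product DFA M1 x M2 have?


Product construction pairs every M1 state with every M2 state.
9 * 15 = 135

135


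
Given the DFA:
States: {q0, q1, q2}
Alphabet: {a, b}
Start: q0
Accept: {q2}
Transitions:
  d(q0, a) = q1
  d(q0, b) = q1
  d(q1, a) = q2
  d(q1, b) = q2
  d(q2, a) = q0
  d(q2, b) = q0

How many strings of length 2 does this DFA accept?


Enumerating all length-2 strings:
  "aa" -> q2 [accept]
  "ab" -> q2 [accept]
  "ba" -> q2 [accept]
  "bb" -> q2 [accept]

4 out of 4


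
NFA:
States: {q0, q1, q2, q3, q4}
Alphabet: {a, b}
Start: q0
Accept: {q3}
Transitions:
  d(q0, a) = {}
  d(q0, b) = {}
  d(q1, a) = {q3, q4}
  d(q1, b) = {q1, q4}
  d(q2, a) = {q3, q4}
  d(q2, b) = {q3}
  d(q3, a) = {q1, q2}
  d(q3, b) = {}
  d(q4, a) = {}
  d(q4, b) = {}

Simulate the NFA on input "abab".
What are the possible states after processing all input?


Start: {q0}
  --a--> {}
  --b--> {}
  --a--> {}
  --b--> {}

{} (empty set, no valid transitions)


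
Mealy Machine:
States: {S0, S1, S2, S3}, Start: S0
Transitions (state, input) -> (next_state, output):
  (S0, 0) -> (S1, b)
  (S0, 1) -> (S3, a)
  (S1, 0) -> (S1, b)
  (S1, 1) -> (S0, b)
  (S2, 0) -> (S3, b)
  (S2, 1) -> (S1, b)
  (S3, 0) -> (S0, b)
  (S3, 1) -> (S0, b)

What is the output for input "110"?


Step-by-step:
  (S0, 1) -> (S3, a)
  (S3, 1) -> (S0, b)
  (S0, 0) -> (S1, b)

"abb"


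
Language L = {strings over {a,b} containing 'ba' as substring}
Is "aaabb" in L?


'ba' does not occur

No, "aaabb" is not in L


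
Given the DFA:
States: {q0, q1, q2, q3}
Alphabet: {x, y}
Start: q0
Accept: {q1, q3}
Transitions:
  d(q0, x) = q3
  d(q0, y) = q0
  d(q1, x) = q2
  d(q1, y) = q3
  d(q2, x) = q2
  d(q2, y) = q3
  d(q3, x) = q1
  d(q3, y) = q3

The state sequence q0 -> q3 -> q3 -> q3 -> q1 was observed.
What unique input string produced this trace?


Trace back each transition to find the symbol:
  q0 --[x]--> q3
  q3 --[y]--> q3
  q3 --[y]--> q3
  q3 --[x]--> q1

"xyyx"


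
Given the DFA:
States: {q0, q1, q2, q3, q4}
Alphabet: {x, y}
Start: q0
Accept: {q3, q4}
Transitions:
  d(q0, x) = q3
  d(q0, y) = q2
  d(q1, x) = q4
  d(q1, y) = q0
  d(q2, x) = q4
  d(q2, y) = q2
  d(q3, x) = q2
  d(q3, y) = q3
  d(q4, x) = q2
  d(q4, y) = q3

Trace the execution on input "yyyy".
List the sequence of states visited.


Input: yyyy
d(q0, y) = q2
d(q2, y) = q2
d(q2, y) = q2
d(q2, y) = q2


q0 -> q2 -> q2 -> q2 -> q2


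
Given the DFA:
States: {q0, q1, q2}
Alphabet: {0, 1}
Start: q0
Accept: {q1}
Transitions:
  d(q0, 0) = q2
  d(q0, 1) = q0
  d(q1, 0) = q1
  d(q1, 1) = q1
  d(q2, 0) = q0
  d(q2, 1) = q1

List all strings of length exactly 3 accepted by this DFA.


All strings of length 3: 8 total
Accepted: 3

"010", "011", "101"


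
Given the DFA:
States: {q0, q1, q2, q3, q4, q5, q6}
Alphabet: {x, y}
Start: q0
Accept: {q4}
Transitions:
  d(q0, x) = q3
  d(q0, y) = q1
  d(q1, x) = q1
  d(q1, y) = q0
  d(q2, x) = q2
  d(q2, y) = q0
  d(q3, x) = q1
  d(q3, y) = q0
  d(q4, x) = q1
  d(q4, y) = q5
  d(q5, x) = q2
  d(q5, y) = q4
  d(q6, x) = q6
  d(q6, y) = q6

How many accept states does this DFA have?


Accept states listed: {q4}
Counting: q4(1)

1


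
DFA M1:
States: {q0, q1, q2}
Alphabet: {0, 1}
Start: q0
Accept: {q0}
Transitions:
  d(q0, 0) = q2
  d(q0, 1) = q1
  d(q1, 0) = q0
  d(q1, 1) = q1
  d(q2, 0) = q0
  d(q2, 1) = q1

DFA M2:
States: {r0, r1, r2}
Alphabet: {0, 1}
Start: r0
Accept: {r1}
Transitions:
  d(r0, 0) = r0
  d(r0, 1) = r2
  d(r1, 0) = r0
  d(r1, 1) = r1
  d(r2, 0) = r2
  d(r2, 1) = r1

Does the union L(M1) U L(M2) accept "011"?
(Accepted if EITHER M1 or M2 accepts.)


M1: final=q1 accepted=False
M2: final=r1 accepted=True

Yes, union accepts


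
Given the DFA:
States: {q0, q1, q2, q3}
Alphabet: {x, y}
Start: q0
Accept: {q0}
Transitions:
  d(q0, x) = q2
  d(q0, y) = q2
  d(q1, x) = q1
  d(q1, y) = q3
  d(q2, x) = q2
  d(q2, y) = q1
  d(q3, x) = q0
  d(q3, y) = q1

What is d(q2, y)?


Looking up transition d(q2, y)

q1


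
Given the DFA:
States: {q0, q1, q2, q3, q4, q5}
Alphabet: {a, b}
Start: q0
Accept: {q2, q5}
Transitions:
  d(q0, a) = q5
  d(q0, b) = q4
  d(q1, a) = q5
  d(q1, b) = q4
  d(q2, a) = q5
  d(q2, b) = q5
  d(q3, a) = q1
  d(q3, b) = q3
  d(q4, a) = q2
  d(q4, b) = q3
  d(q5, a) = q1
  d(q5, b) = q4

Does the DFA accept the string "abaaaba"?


Trace: q0 -> q5 -> q4 -> q2 -> q5 -> q1 -> q4 -> q2
Final state: q2
Accept states: {q2, q5}

Yes, accepted (final state q2 is an accept state)


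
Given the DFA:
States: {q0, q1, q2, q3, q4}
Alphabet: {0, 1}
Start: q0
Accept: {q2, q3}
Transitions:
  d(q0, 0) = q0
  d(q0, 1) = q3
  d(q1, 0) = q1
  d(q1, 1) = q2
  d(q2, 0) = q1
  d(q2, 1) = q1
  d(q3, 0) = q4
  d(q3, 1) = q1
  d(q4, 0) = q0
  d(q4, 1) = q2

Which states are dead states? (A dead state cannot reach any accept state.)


Forward reachability from each state:
  q0 -> reaches accept state q2 (live)
  q1 -> reaches accept state q2 (live)
  q2 -> reaches accept state q2 (live)
  q3 -> reaches accept state q2 (live)
  q4 -> reaches accept state q2 (live)

None (all states can reach an accept state)


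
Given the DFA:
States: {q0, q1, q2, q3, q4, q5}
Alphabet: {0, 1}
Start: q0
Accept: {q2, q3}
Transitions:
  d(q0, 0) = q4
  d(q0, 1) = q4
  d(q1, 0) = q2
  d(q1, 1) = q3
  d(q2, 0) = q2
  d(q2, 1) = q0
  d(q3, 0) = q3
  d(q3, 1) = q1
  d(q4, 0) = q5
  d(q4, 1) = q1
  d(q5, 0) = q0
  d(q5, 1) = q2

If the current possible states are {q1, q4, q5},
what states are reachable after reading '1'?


Apply transition on '1' from each current state:
  d(q1, 1) = q3
  d(q4, 1) = q1
  d(q5, 1) = q2

{q1, q2, q3}


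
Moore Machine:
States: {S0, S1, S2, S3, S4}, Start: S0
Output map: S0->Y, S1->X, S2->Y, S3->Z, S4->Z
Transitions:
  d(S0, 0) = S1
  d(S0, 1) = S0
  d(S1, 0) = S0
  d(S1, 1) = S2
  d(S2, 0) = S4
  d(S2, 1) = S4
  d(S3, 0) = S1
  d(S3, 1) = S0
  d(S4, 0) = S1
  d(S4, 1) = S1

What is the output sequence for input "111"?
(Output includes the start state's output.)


Start: S0 (output Y)
  --1--> S0 (output Y)
  --1--> S0 (output Y)
  --1--> S0 (output Y)

"YYYY"


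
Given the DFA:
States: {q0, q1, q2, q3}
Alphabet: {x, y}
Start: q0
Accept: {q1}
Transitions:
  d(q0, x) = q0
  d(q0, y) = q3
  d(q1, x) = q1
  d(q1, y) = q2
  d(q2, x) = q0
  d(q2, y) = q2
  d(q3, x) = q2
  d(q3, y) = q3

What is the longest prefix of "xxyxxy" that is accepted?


Run the DFA, marking each prefix where the state is accepting:
  "" -> q0 [reject]
  "x" -> q0 [reject]
  "xx" -> q0 [reject]
  "xxy" -> q3 [reject]
  "xxyx" -> q2 [reject]
  "xxyxx" -> q0 [reject]
  "xxyxxy" -> q3 [reject]

No prefix is accepted


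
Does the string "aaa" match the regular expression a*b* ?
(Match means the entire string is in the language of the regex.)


|string| = 3; first = 'a'; last = 'a'

Yes, "aaa" matches a*b*


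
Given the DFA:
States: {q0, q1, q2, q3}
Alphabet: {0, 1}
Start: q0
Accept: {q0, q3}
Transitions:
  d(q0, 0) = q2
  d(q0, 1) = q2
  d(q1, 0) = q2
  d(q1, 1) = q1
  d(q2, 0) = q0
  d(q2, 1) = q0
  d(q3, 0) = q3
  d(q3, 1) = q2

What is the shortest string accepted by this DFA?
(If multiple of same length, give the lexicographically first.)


BFS by string length (lex-first path to each state shown):
  len 0: q0<-""
Found accept state at length 0.

"" (empty string)


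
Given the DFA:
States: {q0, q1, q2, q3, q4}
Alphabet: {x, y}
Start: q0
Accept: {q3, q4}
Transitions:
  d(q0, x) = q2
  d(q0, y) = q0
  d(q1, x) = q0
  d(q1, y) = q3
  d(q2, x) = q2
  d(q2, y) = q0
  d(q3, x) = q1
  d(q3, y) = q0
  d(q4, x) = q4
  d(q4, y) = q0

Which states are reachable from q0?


BFS from q0:
  layer 0: {q0}
  layer 1: {q2}

{q0, q2}


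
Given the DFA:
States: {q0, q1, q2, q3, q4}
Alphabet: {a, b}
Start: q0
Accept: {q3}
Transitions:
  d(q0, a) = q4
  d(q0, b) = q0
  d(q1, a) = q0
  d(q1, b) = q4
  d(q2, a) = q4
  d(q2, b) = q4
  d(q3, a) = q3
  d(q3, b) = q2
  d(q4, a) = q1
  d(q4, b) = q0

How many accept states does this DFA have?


Accept states listed: {q3}
Counting: q3(1)

1


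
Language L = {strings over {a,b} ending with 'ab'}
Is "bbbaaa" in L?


last two symbols = 'aa'

No, "bbbaaa" is not in L


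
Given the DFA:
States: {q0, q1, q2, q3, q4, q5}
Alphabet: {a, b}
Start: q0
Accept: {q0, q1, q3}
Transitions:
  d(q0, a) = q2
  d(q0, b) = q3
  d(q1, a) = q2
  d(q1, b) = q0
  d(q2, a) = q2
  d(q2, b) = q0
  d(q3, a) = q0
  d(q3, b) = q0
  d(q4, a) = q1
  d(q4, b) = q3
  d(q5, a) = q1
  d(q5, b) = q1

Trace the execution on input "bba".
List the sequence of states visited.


Input: bba
d(q0, b) = q3
d(q3, b) = q0
d(q0, a) = q2


q0 -> q3 -> q0 -> q2


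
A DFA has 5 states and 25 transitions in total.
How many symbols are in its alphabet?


Each state has exactly one transition per symbol.
|alphabet| = transitions / states = 25 / 5 = 5

5


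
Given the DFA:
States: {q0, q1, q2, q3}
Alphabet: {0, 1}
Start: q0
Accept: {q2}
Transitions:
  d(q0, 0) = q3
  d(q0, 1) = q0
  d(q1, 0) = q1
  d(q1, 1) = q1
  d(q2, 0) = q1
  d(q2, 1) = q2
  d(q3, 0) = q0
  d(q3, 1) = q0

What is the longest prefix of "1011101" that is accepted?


Run the DFA, marking each prefix where the state is accepting:
  "" -> q0 [reject]
  "1" -> q0 [reject]
  "10" -> q3 [reject]
  "101" -> q0 [reject]
  "1011" -> q0 [reject]
  "10111" -> q0 [reject]
  "101110" -> q3 [reject]
  "1011101" -> q0 [reject]

No prefix is accepted


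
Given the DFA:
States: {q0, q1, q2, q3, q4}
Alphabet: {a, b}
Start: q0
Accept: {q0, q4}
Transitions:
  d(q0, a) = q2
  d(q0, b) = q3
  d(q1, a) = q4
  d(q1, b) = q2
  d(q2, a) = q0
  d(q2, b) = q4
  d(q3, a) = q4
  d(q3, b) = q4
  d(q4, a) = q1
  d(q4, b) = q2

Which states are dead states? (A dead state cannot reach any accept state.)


Forward reachability from each state:
  q0 -> reaches accept state q0 (live)
  q1 -> reaches accept state q0 (live)
  q2 -> reaches accept state q0 (live)
  q3 -> reaches accept state q0 (live)
  q4 -> reaches accept state q0 (live)

None (all states can reach an accept state)


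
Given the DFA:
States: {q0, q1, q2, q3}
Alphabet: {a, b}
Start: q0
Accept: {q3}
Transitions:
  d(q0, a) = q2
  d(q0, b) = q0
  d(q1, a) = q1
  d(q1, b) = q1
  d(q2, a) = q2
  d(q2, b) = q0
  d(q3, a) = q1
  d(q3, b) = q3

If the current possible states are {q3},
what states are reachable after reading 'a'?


Apply transition on 'a' from each current state:
  d(q3, a) = q1

{q1}


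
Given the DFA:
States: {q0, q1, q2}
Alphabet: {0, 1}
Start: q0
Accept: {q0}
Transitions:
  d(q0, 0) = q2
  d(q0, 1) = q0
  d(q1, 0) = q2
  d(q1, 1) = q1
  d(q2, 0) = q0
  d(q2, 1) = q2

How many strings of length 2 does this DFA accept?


Enumerating all length-2 strings:
  "00" -> q0 [accept]
  "01" -> q2 [reject]
  "10" -> q2 [reject]
  "11" -> q0 [accept]

2 out of 4


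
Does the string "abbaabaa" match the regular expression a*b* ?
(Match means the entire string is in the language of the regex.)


|string| = 8; first = 'a'; last = 'a'

No, "abbaabaa" does not match a*b*


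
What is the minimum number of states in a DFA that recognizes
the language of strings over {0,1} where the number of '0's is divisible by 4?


States track (count of '0') mod 4.
Need 4 states: one per remainder 0..3; accept = remainder 0.

4


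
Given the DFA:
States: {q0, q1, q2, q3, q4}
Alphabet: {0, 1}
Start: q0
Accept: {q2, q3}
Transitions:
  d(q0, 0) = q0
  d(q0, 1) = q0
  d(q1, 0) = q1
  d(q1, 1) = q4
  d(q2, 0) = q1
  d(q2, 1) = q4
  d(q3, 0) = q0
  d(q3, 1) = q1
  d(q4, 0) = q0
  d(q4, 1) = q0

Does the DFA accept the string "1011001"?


Trace: q0 -> q0 -> q0 -> q0 -> q0 -> q0 -> q0 -> q0
Final state: q0
Accept states: {q2, q3}

No, rejected (final state q0 is not an accept state)


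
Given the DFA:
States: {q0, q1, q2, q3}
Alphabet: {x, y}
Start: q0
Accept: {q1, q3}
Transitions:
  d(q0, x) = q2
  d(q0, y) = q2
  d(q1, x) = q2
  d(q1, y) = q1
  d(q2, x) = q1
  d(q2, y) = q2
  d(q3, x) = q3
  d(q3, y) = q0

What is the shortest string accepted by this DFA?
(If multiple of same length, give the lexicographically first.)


BFS by string length (lex-first path to each state shown):
  len 0: q0<-""
  len 1: q2<-"x"
  len 2: q1<-"xx", q2<-"xy"
Found accept state at length 2.

"xx"


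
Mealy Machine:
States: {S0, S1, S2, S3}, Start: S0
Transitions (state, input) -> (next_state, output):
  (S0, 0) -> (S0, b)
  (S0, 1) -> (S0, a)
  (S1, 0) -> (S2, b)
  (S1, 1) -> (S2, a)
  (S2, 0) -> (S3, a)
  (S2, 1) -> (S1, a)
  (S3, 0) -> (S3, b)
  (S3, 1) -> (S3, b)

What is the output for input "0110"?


Step-by-step:
  (S0, 0) -> (S0, b)
  (S0, 1) -> (S0, a)
  (S0, 1) -> (S0, a)
  (S0, 0) -> (S0, b)

"baab"


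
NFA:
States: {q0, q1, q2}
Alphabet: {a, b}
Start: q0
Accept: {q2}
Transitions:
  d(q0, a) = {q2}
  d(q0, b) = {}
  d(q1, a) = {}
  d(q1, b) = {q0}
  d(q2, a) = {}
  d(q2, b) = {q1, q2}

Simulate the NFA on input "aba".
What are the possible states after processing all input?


Start: {q0}
  --a--> {q2}
  --b--> {q1, q2}
  --a--> {}

{} (empty set, no valid transitions)


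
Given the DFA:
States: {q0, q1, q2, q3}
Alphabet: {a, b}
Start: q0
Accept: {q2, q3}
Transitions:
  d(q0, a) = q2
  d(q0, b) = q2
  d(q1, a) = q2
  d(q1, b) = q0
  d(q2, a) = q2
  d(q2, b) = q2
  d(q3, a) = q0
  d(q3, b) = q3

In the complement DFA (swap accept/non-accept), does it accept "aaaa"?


Trace: q0 -> q2 -> q2 -> q2 -> q2
Final: q2
Original accept: {q2, q3}
Complement: q2 is in original accept

No, complement rejects (original accepts)


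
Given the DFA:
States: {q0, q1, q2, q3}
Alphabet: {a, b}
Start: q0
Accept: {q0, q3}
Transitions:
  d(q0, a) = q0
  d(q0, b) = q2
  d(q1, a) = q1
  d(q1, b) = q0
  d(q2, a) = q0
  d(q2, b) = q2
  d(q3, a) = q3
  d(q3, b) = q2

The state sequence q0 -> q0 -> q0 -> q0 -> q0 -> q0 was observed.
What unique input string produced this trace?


Trace back each transition to find the symbol:
  q0 --[a]--> q0
  q0 --[a]--> q0
  q0 --[a]--> q0
  q0 --[a]--> q0
  q0 --[a]--> q0

"aaaaa"


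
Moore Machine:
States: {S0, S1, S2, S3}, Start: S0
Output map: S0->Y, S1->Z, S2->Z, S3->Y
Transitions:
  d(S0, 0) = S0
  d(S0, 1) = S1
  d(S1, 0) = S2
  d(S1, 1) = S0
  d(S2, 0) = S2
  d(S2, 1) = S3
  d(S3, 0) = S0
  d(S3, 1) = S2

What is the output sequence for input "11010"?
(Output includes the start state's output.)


Start: S0 (output Y)
  --1--> S1 (output Z)
  --1--> S0 (output Y)
  --0--> S0 (output Y)
  --1--> S1 (output Z)
  --0--> S2 (output Z)

"YZYYZZ"


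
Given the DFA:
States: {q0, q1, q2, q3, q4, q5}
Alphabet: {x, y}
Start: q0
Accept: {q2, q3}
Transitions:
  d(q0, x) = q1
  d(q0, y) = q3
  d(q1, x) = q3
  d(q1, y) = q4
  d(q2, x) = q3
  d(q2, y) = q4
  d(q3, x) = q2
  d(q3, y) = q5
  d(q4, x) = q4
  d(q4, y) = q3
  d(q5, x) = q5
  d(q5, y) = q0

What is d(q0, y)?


Looking up transition d(q0, y)

q3


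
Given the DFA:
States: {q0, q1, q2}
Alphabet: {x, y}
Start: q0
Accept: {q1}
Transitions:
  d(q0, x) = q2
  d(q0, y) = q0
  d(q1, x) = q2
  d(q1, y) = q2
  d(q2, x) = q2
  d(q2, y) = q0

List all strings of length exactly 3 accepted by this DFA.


All strings of length 3: 8 total
Accepted: 0

None


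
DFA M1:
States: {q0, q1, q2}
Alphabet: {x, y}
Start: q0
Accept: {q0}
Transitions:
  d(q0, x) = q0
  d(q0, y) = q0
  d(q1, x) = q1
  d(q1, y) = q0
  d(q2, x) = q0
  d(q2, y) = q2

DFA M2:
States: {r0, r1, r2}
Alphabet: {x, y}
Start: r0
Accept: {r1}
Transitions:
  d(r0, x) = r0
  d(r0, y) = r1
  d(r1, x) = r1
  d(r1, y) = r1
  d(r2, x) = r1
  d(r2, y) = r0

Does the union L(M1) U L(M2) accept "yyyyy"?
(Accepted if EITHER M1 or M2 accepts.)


M1: final=q0 accepted=True
M2: final=r1 accepted=True

Yes, union accepts


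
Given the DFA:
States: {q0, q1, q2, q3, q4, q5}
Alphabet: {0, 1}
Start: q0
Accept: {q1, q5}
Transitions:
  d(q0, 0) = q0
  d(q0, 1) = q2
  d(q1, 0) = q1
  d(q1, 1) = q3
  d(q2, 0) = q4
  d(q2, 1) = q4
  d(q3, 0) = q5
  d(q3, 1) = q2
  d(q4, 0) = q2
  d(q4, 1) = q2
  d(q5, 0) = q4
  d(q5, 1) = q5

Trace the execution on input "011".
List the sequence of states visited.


Input: 011
d(q0, 0) = q0
d(q0, 1) = q2
d(q2, 1) = q4


q0 -> q0 -> q2 -> q4


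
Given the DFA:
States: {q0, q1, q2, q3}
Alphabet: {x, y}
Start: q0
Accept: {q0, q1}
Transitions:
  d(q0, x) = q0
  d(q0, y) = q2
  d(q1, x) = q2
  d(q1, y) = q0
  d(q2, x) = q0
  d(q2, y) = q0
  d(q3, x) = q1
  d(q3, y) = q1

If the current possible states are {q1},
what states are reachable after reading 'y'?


Apply transition on 'y' from each current state:
  d(q1, y) = q0

{q0}


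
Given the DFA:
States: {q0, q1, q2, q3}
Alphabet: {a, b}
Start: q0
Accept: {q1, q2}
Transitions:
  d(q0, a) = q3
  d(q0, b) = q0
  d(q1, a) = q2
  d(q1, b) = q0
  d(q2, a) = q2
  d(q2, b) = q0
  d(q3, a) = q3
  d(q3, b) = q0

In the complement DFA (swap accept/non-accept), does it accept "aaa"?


Trace: q0 -> q3 -> q3 -> q3
Final: q3
Original accept: {q1, q2}
Complement: q3 is not in original accept

Yes, complement accepts (original rejects)


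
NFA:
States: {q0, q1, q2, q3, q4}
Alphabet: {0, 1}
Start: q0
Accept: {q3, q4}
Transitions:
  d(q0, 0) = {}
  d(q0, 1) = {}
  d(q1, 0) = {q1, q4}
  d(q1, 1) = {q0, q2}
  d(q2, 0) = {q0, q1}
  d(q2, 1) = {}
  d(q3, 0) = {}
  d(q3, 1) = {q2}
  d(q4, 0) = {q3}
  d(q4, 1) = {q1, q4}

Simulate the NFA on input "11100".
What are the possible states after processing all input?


Start: {q0}
  --1--> {}
  --1--> {}
  --1--> {}
  --0--> {}
  --0--> {}

{} (empty set, no valid transitions)


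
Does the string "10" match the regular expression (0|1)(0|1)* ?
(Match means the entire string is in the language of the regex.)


|string| = 2; first = '1'; last = '0'

Yes, "10" matches (0|1)(0|1)*


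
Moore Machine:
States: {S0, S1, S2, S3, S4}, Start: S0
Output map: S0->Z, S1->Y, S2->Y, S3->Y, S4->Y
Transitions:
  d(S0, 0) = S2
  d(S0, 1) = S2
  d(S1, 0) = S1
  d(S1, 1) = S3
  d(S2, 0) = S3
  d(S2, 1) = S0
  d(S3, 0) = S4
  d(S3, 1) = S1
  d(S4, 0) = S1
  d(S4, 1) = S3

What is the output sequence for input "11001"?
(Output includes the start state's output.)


Start: S0 (output Z)
  --1--> S2 (output Y)
  --1--> S0 (output Z)
  --0--> S2 (output Y)
  --0--> S3 (output Y)
  --1--> S1 (output Y)

"ZYZYYY"


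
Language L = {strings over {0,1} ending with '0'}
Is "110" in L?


last symbol = '0'

Yes, "110" is in L


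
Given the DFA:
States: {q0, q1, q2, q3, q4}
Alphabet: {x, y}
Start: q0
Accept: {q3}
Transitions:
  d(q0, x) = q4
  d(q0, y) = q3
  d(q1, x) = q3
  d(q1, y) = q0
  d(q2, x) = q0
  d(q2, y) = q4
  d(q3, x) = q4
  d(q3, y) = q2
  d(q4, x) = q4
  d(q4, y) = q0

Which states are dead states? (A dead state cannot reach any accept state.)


Forward reachability from each state:
  q0 -> reaches accept state q3 (live)
  q1 -> reaches accept state q3 (live)
  q2 -> reaches accept state q3 (live)
  q3 -> reaches accept state q3 (live)
  q4 -> reaches accept state q3 (live)

None (all states can reach an accept state)


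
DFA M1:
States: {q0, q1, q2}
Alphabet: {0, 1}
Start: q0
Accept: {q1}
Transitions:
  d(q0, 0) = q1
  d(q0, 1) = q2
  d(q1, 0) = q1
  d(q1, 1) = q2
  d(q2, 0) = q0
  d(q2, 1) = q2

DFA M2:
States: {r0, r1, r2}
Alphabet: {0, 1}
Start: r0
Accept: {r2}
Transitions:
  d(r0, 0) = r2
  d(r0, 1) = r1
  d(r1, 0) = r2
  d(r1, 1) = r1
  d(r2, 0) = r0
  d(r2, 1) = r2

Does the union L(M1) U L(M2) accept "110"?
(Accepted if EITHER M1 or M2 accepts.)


M1: final=q0 accepted=False
M2: final=r2 accepted=True

Yes, union accepts


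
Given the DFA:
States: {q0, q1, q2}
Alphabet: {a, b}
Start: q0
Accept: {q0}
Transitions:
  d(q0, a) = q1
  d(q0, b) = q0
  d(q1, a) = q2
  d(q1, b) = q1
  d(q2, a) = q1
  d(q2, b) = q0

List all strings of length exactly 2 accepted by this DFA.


All strings of length 2: 4 total
Accepted: 1

"bb"


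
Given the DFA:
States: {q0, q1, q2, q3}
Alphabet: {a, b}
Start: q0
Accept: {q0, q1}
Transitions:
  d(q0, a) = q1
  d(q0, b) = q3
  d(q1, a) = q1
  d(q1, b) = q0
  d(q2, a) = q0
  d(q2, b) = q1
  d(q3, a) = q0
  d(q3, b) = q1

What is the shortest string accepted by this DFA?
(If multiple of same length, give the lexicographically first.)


BFS by string length (lex-first path to each state shown):
  len 0: q0<-""
Found accept state at length 0.

"" (empty string)
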